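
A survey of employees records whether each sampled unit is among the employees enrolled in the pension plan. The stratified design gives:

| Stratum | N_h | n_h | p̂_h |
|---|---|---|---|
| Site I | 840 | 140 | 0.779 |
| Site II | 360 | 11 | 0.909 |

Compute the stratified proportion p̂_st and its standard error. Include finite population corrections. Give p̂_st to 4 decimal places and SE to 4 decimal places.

p̂_st ≈ 0.8180, SE ≈ 0.0350

N = 1200; stratum weights W_h = N_h/N.
p̂_st = Σ W_h p̂_h = (840·0.779 + 360·0.909)/1200 = 0.81800
V̂(p̂_st) = Σ W_h² (1 − n_h/N_h) p̂_h(1−p̂_h)/(n_h−1):
  stratum Site I: (840/1200)²·(1 − 140/840)·0.779·0.221/139 = 0.000505743
  stratum Site II: (360/1200)²·(1 − 11/360)·0.909·0.091/10 = 0.000721723
V̂(p̂_st) = 0.00122747; SE = √V̂ = 0.0350352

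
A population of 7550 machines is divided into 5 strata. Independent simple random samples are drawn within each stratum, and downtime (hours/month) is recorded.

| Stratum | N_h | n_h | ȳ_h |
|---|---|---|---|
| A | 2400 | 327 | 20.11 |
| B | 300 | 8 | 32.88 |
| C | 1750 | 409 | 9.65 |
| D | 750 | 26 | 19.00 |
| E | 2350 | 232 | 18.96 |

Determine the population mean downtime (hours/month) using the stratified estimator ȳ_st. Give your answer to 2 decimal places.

N = Σ N_h = 7550. Stratum weights W_h = N_h/N.
ȳ_st = (2400·20.11 + 300·32.88 + 1750·9.65 + 750·19.00 + 2350·18.96) / 7550 = 17.7247

ȳ_st ≈ 17.72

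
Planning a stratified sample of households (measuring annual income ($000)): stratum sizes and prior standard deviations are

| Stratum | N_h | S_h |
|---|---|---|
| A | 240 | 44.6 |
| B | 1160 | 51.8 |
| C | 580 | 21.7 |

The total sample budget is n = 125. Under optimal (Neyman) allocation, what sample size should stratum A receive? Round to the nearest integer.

16

Neyman allocation: n_h = n · N_h S_h / Σ N_i S_i, with n = 125.
  stratum A: N_h·S_h = 240·44.6 = 10704.00
  stratum B: N_h·S_h = 1160·51.8 = 60088.00
  stratum C: N_h·S_h = 580·21.7 = 12586.00
Σ N_h S_h = 83378.00
n for stratum A = 125·10704.00/83378.00 = 16.047 → 16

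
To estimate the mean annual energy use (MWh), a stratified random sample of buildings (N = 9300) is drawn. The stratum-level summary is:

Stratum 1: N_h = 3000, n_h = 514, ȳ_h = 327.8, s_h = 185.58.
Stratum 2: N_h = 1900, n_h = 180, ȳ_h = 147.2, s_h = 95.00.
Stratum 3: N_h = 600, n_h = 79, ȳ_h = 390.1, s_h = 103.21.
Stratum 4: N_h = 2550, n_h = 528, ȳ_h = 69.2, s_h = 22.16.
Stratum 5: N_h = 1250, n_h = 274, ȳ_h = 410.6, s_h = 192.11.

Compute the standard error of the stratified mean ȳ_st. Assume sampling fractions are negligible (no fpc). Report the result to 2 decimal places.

V̂(ȳ_st) = Σ W_h² s_h²/n_h, with W_h = N_h/N and N = 9300:
  stratum 1: (3000/9300)²·185.58²/514 = 6.9723
  stratum 2: (1900/9300)²·95.00²/180 = 2.09274
  stratum 3: (600/9300)²·103.21²/79 = 0.561246
  stratum 4: (2550/9300)²·22.16²/528 = 0.069923
  stratum 5: (1250/9300)²·192.11²/274 = 2.43334
V̂(ȳ_st) = 12.1296
SE(ȳ_st) = √12.1296 = 3.48275

SE(ȳ_st) ≈ 3.48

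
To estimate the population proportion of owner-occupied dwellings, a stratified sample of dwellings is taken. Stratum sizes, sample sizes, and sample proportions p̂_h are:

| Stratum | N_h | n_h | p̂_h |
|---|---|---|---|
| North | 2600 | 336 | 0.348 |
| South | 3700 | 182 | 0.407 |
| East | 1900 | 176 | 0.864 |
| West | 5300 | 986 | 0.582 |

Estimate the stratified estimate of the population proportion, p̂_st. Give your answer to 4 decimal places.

N = 13500; stratum weights W_h = N_h/N.
p̂_st = Σ W_h p̂_h = (2600·0.348 + 3700·0.407 + 1900·0.864 + 5300·0.582)/13500 = 0.52866

p̂_st ≈ 0.5287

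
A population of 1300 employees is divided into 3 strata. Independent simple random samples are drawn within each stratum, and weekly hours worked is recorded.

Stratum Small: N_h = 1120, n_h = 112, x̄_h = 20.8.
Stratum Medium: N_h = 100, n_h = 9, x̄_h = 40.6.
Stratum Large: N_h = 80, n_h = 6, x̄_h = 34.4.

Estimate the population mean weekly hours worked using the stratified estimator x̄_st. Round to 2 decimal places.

N = Σ N_h = 1300. Stratum weights W_h = N_h/N.
x̄_st = (1120·20.8 + 100·40.6 + 80·34.4) / 1300 = 23.1600

x̄_st ≈ 23.16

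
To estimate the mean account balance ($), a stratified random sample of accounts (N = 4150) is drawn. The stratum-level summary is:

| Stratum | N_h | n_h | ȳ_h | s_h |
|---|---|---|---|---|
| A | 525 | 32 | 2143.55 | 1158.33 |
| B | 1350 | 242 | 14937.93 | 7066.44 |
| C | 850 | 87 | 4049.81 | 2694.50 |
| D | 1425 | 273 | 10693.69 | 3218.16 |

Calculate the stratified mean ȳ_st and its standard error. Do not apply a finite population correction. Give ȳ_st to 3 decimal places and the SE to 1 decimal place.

ȳ_st = Σ W_h ȳ_h = (525·2143.55 + 1350·14937.93 + 850·4049.81 + 1425·10693.69)/4150 = 9631.90747
V̂(ȳ_st) = Σ W_h² s_h²/n_h, with W_h = N_h/N and N = 4150:
  stratum A: (525/4150)²·1158.33²/32 = 671.022
  stratum B: (1350/4150)²·7066.44²/242 = 21835.2
  stratum C: (850/4150)²·2694.50²/87 = 3500.89
  stratum D: (1425/4150)²·3218.16²/273 = 4472.87
V̂(ȳ_st) = 30480
SE(ȳ_st) = √30480 = 174.585

ȳ_st ≈ 9631.907, SE ≈ 174.6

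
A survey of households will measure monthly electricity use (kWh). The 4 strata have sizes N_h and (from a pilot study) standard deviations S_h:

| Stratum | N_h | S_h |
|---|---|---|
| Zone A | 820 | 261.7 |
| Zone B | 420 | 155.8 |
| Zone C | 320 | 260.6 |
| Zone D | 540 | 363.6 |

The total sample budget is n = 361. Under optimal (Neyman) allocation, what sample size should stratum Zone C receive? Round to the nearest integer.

54

Neyman allocation: n_h = n · N_h S_h / Σ N_i S_i, with n = 361.
  stratum Zone A: N_h·S_h = 820·261.7 = 214594.00
  stratum Zone B: N_h·S_h = 420·155.8 = 65436.00
  stratum Zone C: N_h·S_h = 320·260.6 = 83392.00
  stratum Zone D: N_h·S_h = 540·363.6 = 196344.00
Σ N_h S_h = 559766.00
n for stratum Zone C = 361·83392.00/559766.00 = 53.781 → 54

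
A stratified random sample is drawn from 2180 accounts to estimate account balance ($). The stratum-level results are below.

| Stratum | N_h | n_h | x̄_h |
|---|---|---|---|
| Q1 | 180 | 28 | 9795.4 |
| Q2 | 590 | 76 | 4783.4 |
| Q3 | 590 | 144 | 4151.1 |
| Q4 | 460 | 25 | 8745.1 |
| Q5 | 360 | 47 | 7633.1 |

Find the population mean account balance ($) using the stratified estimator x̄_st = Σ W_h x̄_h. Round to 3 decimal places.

x̄_st ≈ 6332.656

N = Σ N_h = 2180. Stratum weights W_h = N_h/N.
x̄_st = (180·9795.4 + 590·4783.4 + 590·4151.1 + 460·8745.1 + 360·7633.1) / 2180 = 6332.65550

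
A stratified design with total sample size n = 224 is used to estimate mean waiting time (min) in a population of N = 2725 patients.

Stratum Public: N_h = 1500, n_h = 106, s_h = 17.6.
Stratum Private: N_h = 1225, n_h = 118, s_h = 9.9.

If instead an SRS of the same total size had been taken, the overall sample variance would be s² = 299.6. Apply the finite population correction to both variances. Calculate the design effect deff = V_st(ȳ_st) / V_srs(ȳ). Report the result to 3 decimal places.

V̂(ȳ_st) = Σ W_h² (1 − n_h/N_h) s_h²/n_h, with W_h = N_h/N and N = 2725:
  stratum Public: (1500/2725)²·(1 − 106/1500)·17.6²/106 = 0.822888
  stratum Private: (1225/2725)²·(1 − 118/1225)·9.9²/118 = 0.151684
V_st = 0.974571
V_srs = (1 − 224/2725)·299.6/224 = 1.22756
deff = V_st / V_srs = 0.974571/1.22756 = 0.7939

deff ≈ 0.794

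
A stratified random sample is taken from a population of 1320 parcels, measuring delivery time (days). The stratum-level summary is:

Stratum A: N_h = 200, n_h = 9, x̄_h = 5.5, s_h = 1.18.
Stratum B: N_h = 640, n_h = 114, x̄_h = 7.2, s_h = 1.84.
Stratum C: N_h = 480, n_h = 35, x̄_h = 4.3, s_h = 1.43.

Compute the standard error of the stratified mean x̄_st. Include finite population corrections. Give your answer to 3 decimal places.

SE(x̄_st) ≈ 0.128

V̂(x̄_st) = Σ W_h² (1 − n_h/N_h) s_h²/n_h, with W_h = N_h/N and N = 1320:
  stratum A: (200/1320)²·(1 − 9/200)·1.18²/9 = 0.00339185
  stratum B: (640/1320)²·(1 − 114/640)·1.84²/114 = 0.00573784
  stratum C: (480/1320)²·(1 − 35/480)·1.43²/35 = 0.00716238
V̂(x̄_st) = 0.0162921
SE(x̄_st) = √0.0162921 = 0.12764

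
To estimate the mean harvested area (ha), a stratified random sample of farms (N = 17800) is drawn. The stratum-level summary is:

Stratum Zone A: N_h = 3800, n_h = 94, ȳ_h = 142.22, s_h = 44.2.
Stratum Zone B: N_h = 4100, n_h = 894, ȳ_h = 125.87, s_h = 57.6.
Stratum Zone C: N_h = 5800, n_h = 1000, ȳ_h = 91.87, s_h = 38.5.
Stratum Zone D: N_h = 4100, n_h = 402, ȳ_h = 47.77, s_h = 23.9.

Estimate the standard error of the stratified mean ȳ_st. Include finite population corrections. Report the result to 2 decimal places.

SE(ȳ_st) ≈ 1.13

V̂(ȳ_st) = Σ W_h² (1 − n_h/N_h) s_h²/n_h, with W_h = N_h/N and N = 17800:
  stratum Zone A: (3800/17800)²·(1 − 94/3800)·44.2²/94 = 0.923774
  stratum Zone B: (4100/17800)²·(1 − 894/4100)·57.6²/894 = 0.153962
  stratum Zone C: (5800/17800)²·(1 − 1000/5800)·38.5²/1000 = 0.130242
  stratum Zone D: (4100/17800)²·(1 − 402/4100)·23.9²/402 = 0.0679956
V̂(ȳ_st) = 1.27597
SE(ȳ_st) = √1.27597 = 1.12959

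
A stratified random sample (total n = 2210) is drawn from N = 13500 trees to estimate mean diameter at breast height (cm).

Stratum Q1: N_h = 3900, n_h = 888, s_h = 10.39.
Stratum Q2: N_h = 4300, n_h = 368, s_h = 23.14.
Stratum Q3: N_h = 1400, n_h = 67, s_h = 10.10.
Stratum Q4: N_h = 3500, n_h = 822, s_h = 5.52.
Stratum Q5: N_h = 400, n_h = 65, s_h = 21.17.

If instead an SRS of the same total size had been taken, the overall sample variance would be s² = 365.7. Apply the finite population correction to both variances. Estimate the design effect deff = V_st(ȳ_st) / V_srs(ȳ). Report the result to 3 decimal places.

deff ≈ 1.195

V̂(ȳ_st) = Σ W_h² (1 − n_h/N_h) s_h²/n_h, with W_h = N_h/N and N = 13500:
  stratum Q1: (3900/13500)²·(1 − 888/3900)·10.39²/888 = 0.00783556
  stratum Q2: (4300/13500)²·(1 − 368/4300)·23.14²/368 = 0.134987
  stratum Q3: (1400/13500)²·(1 − 67/1400)·10.10²/67 = 0.0155904
  stratum Q4: (3500/13500)²·(1 − 822/3500)·5.52²/822 = 0.00190641
  stratum Q5: (400/13500)²·(1 − 65/400)·21.17²/65 = 0.00506951
V_st = 0.165389
V_srs = (1 − 2210/13500)·365.7/2210 = 0.138386
deff = V_st / V_srs = 0.165389/0.138386 = 1.1951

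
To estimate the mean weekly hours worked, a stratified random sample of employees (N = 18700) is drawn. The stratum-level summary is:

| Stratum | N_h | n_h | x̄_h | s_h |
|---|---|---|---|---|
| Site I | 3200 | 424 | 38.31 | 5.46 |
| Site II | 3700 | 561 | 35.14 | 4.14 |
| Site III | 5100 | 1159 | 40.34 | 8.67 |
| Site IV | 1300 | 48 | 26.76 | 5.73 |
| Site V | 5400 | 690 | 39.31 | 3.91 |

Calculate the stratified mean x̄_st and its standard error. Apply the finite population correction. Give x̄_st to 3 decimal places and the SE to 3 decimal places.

x̄_st ≈ 37.722, SE ≈ 0.106

x̄_st = Σ W_h x̄_h = (3200·38.31 + 3700·35.14 + 5100·40.34 + 1300·26.76 + 5400·39.31)/18700 = 37.72225
V̂(x̄_st) = Σ W_h² (1 − n_h/N_h) s_h²/n_h, with W_h = N_h/N and N = 18700:
  stratum Site I: (3200/18700)²·(1 − 424/3200)·5.46²/424 = 0.0017861
  stratum Site II: (3700/18700)²·(1 − 561/3700)·4.14²/561 = 0.00101472
  stratum Site III: (5100/18700)²·(1 − 1159/5100)·8.67²/1159 = 0.00372776
  stratum Site IV: (1300/18700)²·(1 − 48/1300)·5.73²/48 = 0.0031837
  stratum Site V: (5400/18700)²·(1 − 690/5400)·3.91²/690 = 0.00161152
V̂(x̄_st) = 0.0113238
SE(x̄_st) = √0.0113238 = 0.106413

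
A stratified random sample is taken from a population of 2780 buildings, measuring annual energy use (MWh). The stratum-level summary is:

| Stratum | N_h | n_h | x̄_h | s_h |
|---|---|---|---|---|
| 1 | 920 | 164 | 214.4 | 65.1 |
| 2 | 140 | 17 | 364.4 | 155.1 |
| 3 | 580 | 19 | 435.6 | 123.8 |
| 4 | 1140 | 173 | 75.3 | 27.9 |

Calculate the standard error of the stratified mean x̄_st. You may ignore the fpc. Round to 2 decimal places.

V̂(x̄_st) = Σ W_h² s_h²/n_h, with W_h = N_h/N and N = 2780:
  stratum 1: (920/2780)²·65.1²/164 = 2.83012
  stratum 2: (140/2780)²·155.1²/17 = 3.58873
  stratum 3: (580/2780)²·123.8²/19 = 35.1119
  stratum 4: (1140/2780)²·27.9²/173 = 0.756628
V̂(x̄_st) = 42.2874
SE(x̄_st) = √42.2874 = 6.50287

SE(x̄_st) ≈ 6.50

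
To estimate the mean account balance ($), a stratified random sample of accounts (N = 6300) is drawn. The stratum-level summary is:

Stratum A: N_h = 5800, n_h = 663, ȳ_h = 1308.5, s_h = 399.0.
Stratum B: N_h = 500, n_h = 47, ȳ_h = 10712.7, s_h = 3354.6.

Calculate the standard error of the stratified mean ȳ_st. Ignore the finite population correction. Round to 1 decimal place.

V̂(ȳ_st) = Σ W_h² s_h²/n_h, with W_h = N_h/N and N = 6300:
  stratum A: (5800/6300)²·399.0²/663 = 203.52
  stratum B: (500/6300)²·3354.6²/47 = 1508.14
V̂(ȳ_st) = 1711.66
SE(ȳ_st) = √1711.66 = 41.3723

SE(ȳ_st) ≈ 41.4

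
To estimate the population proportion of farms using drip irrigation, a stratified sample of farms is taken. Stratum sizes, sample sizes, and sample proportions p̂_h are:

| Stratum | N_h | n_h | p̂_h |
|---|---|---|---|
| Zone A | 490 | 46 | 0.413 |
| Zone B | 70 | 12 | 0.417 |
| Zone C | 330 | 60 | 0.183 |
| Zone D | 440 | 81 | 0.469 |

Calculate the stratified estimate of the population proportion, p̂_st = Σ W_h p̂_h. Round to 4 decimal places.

N = 1330; stratum weights W_h = N_h/N.
p̂_st = Σ W_h p̂_h = (490·0.413 + 70·0.417 + 330·0.183 + 440·0.469)/1330 = 0.37467

p̂_st ≈ 0.3747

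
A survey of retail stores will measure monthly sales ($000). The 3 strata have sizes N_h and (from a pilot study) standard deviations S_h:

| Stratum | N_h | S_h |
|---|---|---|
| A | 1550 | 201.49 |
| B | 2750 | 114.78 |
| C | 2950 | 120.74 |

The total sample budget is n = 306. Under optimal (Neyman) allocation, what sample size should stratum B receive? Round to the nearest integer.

Neyman allocation: n_h = n · N_h S_h / Σ N_i S_i, with n = 306.
  stratum A: N_h·S_h = 1550·201.49 = 312309.50
  stratum B: N_h·S_h = 2750·114.78 = 315645.00
  stratum C: N_h·S_h = 2950·120.74 = 356183.00
Σ N_h S_h = 984137.50
n for stratum B = 306·315645.00/984137.50 = 98.144 → 98

98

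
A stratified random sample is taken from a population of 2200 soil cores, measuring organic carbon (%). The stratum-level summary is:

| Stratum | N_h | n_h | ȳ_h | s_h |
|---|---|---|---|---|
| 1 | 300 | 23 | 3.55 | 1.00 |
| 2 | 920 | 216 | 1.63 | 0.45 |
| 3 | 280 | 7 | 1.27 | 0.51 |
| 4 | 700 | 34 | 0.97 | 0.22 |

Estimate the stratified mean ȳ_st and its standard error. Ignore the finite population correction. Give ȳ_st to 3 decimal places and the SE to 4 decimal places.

ȳ_st ≈ 1.636, SE ≈ 0.0415

ȳ_st = Σ W_h ȳ_h = (300·3.55 + 920·1.63 + 280·1.27 + 700·0.97)/2200 = 1.63600
V̂(ȳ_st) = Σ W_h² s_h²/n_h, with W_h = N_h/N and N = 2200:
  stratum 1: (300/2200)²·1.00²/23 = 0.00080848
  stratum 2: (920/2200)²·0.45²/216 = 0.000163946
  stratum 3: (280/2200)²·0.51²/7 = 0.000601884
  stratum 4: (700/2200)²·0.22²/34 = 0.000144118
V̂(ȳ_st) = 0.00171843
SE(ȳ_st) = √0.00171843 = 0.0414539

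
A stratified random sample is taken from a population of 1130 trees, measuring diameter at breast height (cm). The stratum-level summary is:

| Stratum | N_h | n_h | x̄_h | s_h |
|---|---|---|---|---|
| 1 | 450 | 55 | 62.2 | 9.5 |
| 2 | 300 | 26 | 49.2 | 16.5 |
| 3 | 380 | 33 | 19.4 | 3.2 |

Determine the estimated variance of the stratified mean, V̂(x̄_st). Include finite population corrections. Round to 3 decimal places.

V̂(x̄_st) = Σ W_h² (1 − n_h/N_h) s_h²/n_h, with W_h = N_h/N and N = 1130:
  stratum 1: (450/1130)²·(1 − 55/450)·9.5²/55 = 0.228422
  stratum 2: (300/1130)²·(1 − 26/300)·16.5²/26 = 0.674077
  stratum 3: (380/1130)²·(1 − 33/380)·3.2²/33 = 0.0320437
V̂(x̄_st) = 0.934542

V̂(x̄_st) ≈ 0.935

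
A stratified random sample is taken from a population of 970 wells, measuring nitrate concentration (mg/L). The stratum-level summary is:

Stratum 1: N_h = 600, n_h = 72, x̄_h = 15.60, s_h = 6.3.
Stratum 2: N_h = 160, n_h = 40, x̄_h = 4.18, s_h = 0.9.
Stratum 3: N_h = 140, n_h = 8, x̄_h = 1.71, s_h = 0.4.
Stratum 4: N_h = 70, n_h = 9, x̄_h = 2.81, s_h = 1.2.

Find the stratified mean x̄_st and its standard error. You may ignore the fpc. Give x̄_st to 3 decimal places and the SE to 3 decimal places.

x̄_st ≈ 10.789, SE ≈ 0.461

x̄_st = Σ W_h x̄_h = (600·15.60 + 160·4.18 + 140·1.71 + 70·2.81)/970 = 10.78856
V̂(x̄_st) = Σ W_h² s_h²/n_h, with W_h = N_h/N and N = 970:
  stratum 1: (600/970)²·6.3²/72 = 0.210915
  stratum 2: (160/970)²·0.9²/40 = 0.000550962
  stratum 3: (140/970)²·0.4²/8 = 0.000416622
  stratum 4: (70/970)²·1.2²/9 = 0.000833245
V̂(x̄_st) = 0.212716
SE(x̄_st) = √0.212716 = 0.461211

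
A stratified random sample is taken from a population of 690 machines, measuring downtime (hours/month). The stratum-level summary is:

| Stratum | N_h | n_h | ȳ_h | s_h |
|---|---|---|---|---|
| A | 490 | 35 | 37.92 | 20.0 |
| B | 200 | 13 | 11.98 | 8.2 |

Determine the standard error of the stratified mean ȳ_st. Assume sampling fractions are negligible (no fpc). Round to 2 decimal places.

V̂(ȳ_st) = Σ W_h² s_h²/n_h, with W_h = N_h/N and N = 690:
  stratum A: (490/690)²·20.0²/35 = 5.7635
  stratum B: (200/690)²·8.2²/13 = 0.434556
V̂(ȳ_st) = 6.19805
SE(ȳ_st) = √6.19805 = 2.48959

SE(ȳ_st) ≈ 2.49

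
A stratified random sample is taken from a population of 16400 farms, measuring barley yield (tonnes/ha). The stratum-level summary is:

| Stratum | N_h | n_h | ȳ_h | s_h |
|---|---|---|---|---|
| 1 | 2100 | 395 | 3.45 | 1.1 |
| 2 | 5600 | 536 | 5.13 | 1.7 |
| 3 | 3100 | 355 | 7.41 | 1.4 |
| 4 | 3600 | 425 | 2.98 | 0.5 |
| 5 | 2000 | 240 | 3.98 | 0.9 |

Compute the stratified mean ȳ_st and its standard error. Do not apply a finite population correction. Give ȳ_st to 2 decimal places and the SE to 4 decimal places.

ȳ_st ≈ 4.73, SE ≈ 0.0309

ȳ_st = Σ W_h ȳ_h = (2100·3.45 + 5600·5.13 + 3100·7.41 + 3600·2.98 + 2000·3.98)/16400 = 4.73366
V̂(ȳ_st) = Σ W_h² s_h²/n_h, with W_h = N_h/N and N = 16400:
  stratum 1: (2100/16400)²·1.1²/395 = 5.02272e-05
  stratum 2: (5600/16400)²·1.7²/536 = 0.000628668
  stratum 3: (3100/16400)²·1.4²/355 = 0.000197271
  stratum 4: (3600/16400)²·0.5²/425 = 2.83445e-05
  stratum 5: (2000/16400)²·0.9²/240 = 5.01933e-05
V̂(ȳ_st) = 0.000954704
SE(ȳ_st) = √0.000954704 = 0.0308983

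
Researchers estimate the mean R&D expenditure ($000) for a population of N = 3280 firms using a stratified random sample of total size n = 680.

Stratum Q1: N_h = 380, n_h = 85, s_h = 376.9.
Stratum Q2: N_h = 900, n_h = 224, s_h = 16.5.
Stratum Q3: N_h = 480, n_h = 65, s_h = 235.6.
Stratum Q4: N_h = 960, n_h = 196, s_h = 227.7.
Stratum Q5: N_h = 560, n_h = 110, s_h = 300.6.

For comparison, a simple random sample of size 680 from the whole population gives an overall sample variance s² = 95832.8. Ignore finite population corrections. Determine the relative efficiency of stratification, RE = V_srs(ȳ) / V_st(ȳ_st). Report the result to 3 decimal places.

V̂(ȳ_st) = Σ W_h² s_h²/n_h, with W_h = N_h/N and N = 3280:
  stratum Q1: (380/3280)²·376.9²/85 = 22.4312
  stratum Q2: (900/3280)²·16.5²/224 = 0.0915076
  stratum Q3: (480/3280)²·235.6²/65 = 18.2882
  stratum Q4: (960/3280)²·227.7²/196 = 22.6603
  stratum Q5: (560/3280)²·300.6²/110 = 23.9449
V_st = 87.4162
V_srs = s²/n = 95832.8/680 = 140.931
Relative efficiency = V_srs / V_st = 140.931/87.4162 = 1.6122

RE ≈ 1.612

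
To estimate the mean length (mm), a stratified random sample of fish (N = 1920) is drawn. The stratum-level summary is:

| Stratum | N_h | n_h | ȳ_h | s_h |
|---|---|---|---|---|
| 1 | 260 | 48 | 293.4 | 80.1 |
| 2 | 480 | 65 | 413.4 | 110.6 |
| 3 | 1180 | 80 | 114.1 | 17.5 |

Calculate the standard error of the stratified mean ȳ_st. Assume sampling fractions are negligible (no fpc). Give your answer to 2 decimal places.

V̂(ȳ_st) = Σ W_h² s_h²/n_h, with W_h = N_h/N and N = 1920:
  stratum 1: (260/1920)²·80.1²/48 = 2.45114
  stratum 2: (480/1920)²·110.6²/65 = 11.7619
  stratum 3: (1180/1920)²·17.5²/80 = 1.44593
V̂(ȳ_st) = 15.659
SE(ȳ_st) = √15.659 = 3.95714

SE(ȳ_st) ≈ 3.96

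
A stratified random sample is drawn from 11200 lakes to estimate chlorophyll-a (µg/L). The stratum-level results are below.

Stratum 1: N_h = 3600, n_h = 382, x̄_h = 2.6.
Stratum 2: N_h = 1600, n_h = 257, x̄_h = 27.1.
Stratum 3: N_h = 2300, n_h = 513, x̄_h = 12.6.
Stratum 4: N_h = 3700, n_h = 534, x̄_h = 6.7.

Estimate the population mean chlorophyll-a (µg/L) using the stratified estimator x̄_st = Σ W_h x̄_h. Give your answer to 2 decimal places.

N = Σ N_h = 11200. Stratum weights W_h = N_h/N.
x̄_st = (3600·2.6 + 1600·27.1 + 2300·12.6 + 3700·6.7) / 11200 = 9.5080

x̄_st ≈ 9.51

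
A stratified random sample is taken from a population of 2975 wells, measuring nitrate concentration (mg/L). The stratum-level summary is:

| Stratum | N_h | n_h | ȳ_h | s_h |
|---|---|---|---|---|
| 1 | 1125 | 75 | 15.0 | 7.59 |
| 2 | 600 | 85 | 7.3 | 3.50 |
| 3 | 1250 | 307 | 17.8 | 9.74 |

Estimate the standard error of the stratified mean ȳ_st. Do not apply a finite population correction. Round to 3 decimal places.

V̂(ȳ_st) = Σ W_h² s_h²/n_h, with W_h = N_h/N and N = 2975:
  stratum 1: (1125/2975)²·7.59²/75 = 0.109838
  stratum 2: (600/2975)²·3.50²/85 = 0.005862
  stratum 3: (1250/2975)²·9.74²/307 = 0.0545539
V̂(ȳ_st) = 0.170254
SE(ȳ_st) = √0.170254 = 0.412619

SE(ȳ_st) ≈ 0.413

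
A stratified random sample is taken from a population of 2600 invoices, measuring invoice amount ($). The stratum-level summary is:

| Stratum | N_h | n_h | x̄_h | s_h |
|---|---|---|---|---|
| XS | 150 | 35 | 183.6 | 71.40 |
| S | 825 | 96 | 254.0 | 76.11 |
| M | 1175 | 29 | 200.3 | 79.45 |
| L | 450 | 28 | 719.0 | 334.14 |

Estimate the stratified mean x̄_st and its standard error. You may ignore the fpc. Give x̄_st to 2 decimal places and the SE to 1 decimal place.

x̄_st ≈ 306.15, SE ≈ 13.1

x̄_st = Σ W_h x̄_h = (150·183.6 + 825·254.0 + 1175·200.3 + 450·719.0)/2600 = 306.15096
V̂(x̄_st) = Σ W_h² s_h²/n_h, with W_h = N_h/N and N = 2600:
  stratum XS: (150/2600)²·71.40²/35 = 0.484802
  stratum S: (825/2600)²·76.11²/96 = 6.07538
  stratum M: (1175/2600)²·79.45²/29 = 44.4548
  stratum L: (450/2600)²·334.14²/28 = 119.448
V̂(x̄_st) = 170.463
SE(x̄_st) = √170.463 = 13.0561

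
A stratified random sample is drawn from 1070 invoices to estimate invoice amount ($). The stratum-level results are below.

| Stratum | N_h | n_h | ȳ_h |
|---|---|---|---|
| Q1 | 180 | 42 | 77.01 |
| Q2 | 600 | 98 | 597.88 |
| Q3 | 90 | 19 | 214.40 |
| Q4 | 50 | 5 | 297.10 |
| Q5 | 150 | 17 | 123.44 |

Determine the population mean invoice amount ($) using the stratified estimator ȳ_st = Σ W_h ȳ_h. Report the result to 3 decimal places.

ȳ_st ≈ 397.436

N = Σ N_h = 1070. Stratum weights W_h = N_h/N.
ȳ_st = (180·77.01 + 600·597.88 + 90·214.40 + 50·297.10 + 150·123.44) / 1070 = 397.43626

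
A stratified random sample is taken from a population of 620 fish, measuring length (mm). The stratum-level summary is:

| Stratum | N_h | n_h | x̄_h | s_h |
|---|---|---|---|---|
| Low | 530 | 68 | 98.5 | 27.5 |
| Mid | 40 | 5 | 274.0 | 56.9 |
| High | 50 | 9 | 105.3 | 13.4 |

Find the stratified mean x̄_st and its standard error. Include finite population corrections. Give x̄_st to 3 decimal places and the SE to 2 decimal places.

x̄_st ≈ 110.371, SE ≈ 3.09

x̄_st = Σ W_h x̄_h = (530·98.5 + 40·274.0 + 50·105.3)/620 = 110.37097
V̂(x̄_st) = Σ W_h² (1 − n_h/N_h) s_h²/n_h, with W_h = N_h/N and N = 620:
  stratum Low: (530/620)²·(1 − 68/530)·27.5²/68 = 7.0842
  stratum Mid: (40/620)²·(1 − 5/40)·56.9²/5 = 2.3583
  stratum High: (50/620)²·(1 − 9/50)·13.4²/9 = 0.106399
V̂(x̄_st) = 9.5489
SE(x̄_st) = √9.5489 = 3.09013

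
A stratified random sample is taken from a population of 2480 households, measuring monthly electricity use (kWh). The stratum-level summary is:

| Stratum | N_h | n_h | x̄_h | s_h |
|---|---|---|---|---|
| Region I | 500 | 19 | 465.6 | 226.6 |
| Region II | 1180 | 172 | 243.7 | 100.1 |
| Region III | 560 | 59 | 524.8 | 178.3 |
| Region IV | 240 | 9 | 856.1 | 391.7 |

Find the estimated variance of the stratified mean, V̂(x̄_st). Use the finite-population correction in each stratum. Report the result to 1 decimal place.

V̂(x̄_st) ≈ 295.2

V̂(x̄_st) = Σ W_h² (1 − n_h/N_h) s_h²/n_h, with W_h = N_h/N and N = 2480:
  stratum Region I: (500/2480)²·(1 − 19/500)·226.6²/19 = 105.676
  stratum Region II: (1180/2480)²·(1 − 172/1180)·100.1²/172 = 11.2662
  stratum Region III: (560/2480)²·(1 − 59/560)·178.3²/59 = 24.5795
  stratum Region IV: (240/2480)²·(1 − 9/240)·391.7²/9 = 153.668
V̂(x̄_st) = 295.19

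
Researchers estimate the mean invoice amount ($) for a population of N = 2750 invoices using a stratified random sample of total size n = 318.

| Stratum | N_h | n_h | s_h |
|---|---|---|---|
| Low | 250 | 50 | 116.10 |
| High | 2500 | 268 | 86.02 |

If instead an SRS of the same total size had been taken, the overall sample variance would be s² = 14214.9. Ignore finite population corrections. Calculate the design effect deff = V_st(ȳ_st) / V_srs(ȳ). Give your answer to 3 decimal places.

deff ≈ 0.560

V̂(ȳ_st) = Σ W_h² s_h²/n_h, with W_h = N_h/N and N = 2750:
  stratum Low: (250/2750)²·116.10²/50 = 2.22797
  stratum High: (2500/2750)²·86.02²/268 = 22.8181
V_st = 25.046
V_srs = s²/n = 14214.9/318 = 44.7009
deff = V_st / V_srs = 25.046/44.7009 = 0.5603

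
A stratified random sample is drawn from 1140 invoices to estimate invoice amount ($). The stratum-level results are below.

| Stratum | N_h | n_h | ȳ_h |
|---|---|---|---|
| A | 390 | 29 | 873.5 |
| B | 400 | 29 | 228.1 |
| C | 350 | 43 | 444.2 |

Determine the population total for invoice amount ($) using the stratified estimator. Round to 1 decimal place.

τ̂_st ≈ 587375.0

τ̂_st = Σ N_h ȳ_h = 390·873.5 + 400·228.1 + 350·444.2 = 587375.0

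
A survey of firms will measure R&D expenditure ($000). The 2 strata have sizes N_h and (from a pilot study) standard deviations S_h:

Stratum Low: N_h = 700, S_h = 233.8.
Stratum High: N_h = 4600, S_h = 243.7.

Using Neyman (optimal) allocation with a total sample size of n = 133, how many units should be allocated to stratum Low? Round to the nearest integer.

Neyman allocation: n_h = n · N_h S_h / Σ N_i S_i, with n = 133.
  stratum Low: N_h·S_h = 700·233.8 = 163660.00
  stratum High: N_h·S_h = 4600·243.7 = 1121020.00
Σ N_h S_h = 1284680.00
n for stratum Low = 133·163660.00/1284680.00 = 16.943 → 17

17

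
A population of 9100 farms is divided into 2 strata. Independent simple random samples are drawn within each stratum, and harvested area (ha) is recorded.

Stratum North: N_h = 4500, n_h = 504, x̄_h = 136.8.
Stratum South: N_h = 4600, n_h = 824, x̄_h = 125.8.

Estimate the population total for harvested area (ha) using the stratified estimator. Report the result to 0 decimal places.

τ̂_st ≈ 1194280

τ̂_st = Σ N_h x̄_h = 4500·136.8 + 4600·125.8 = 1194280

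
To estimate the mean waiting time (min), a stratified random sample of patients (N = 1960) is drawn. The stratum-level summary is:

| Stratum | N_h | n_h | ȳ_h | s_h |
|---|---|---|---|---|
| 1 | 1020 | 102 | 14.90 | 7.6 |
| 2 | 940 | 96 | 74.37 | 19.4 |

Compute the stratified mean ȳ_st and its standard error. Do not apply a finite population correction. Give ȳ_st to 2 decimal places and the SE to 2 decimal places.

ȳ_st = Σ W_h ȳ_h = (1020·14.90 + 940·74.37)/1960 = 43.42133
V̂(ȳ_st) = Σ W_h² s_h²/n_h, with W_h = N_h/N and N = 1960:
  stratum 1: (1020/1960)²·7.6²/102 = 0.153361
  stratum 2: (940/1960)²·19.4²/96 = 0.901728
V̂(ȳ_st) = 1.05509
SE(ȳ_st) = √1.05509 = 1.02718

ȳ_st ≈ 43.42, SE ≈ 1.03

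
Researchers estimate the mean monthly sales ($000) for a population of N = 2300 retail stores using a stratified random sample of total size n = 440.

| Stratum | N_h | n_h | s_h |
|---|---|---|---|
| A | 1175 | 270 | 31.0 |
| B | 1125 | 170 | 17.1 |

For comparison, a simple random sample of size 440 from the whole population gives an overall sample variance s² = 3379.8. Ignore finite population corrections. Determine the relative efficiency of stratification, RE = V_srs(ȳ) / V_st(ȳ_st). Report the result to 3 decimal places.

V̂(ȳ_st) = Σ W_h² s_h²/n_h, with W_h = N_h/N and N = 2300:
  stratum A: (1175/2300)²·31.0²/270 = 0.928923
  stratum B: (1125/2300)²·17.1²/170 = 0.411522
V_st = 1.34044
V_srs = s²/n = 3379.8/440 = 7.68136
Relative efficiency = V_srs / V_st = 7.68136/1.34044 = 5.7305

RE ≈ 5.730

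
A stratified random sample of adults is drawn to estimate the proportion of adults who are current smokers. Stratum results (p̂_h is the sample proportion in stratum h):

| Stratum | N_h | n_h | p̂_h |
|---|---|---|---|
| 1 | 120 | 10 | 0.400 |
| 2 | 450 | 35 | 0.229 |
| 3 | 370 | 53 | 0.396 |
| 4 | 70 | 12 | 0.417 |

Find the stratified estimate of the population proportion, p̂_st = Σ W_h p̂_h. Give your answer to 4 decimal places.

p̂_st ≈ 0.3235

N = 1010; stratum weights W_h = N_h/N.
p̂_st = Σ W_h p̂_h = (120·0.400 + 450·0.229 + 370·0.396 + 70·0.417)/1010 = 0.32352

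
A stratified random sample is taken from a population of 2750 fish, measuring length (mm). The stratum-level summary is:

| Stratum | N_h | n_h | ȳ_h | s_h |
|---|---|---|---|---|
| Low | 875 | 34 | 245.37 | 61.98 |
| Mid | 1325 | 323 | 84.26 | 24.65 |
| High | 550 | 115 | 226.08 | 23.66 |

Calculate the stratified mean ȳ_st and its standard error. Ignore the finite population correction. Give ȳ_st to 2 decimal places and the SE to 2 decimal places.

ȳ_st = Σ W_h ȳ_h = (875·245.37 + 1325·84.26 + 550·226.08)/2750 = 163.88627
V̂(ȳ_st) = Σ W_h² s_h²/n_h, with W_h = N_h/N and N = 2750:
  stratum Low: (875/2750)²·61.98²/34 = 11.4387
  stratum Mid: (1325/2750)²·24.65²/323 = 0.436715
  stratum High: (550/2750)²·23.66²/115 = 0.194712
V̂(ȳ_st) = 12.0701
SE(ȳ_st) = √12.0701 = 3.4742

ȳ_st ≈ 163.89, SE ≈ 3.47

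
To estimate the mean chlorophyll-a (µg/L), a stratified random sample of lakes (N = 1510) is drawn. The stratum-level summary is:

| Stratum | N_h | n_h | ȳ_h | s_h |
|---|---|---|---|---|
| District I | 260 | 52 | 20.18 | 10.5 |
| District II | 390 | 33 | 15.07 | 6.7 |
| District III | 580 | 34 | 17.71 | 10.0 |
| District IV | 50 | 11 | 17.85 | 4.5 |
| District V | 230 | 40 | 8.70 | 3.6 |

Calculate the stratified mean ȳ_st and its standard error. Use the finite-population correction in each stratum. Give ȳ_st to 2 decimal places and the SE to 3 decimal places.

ȳ_st ≈ 16.09, SE ≈ 0.741

ȳ_st = Σ W_h ȳ_h = (260·20.18 + 390·15.07 + 580·17.71 + 50·17.85 + 230·8.70)/1510 = 16.08570
V̂(ȳ_st) = Σ W_h² (1 − n_h/N_h) s_h²/n_h, with W_h = N_h/N and N = 1510:
  stratum District I: (260/1510)²·(1 − 52/260)·10.5²/52 = 0.0502873
  stratum District II: (390/1510)²·(1 − 33/390)·6.7²/33 = 0.0830643
  stratum District III: (580/1510)²·(1 − 34/580)·10.0²/34 = 0.408496
  stratum District IV: (50/1510)²·(1 − 11/50)·4.5²/11 = 0.00157439
  stratum District V: (230/1510)²·(1 − 40/230)·3.6²/40 = 0.00620973
V̂(ȳ_st) = 0.549632
SE(ȳ_st) = √0.549632 = 0.741372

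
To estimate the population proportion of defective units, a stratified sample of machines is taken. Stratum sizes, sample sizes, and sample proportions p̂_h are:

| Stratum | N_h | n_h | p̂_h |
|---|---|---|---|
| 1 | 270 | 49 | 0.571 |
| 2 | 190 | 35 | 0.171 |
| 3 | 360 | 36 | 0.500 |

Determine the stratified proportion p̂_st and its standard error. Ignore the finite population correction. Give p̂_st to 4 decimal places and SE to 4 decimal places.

N = 820; stratum weights W_h = N_h/N.
p̂_st = Σ W_h p̂_h = (270·0.571 + 190·0.171 + 360·0.500)/820 = 0.44715
V̂(p̂_st) = Σ W_h² p̂_h(1−p̂_h)/(n_h−1):
  stratum 1: (270/820)²·0.571·0.429/48 = 0.000553289
  stratum 2: (190/820)²·0.171·0.829/34 = 0.000223847
  stratum 3: (360/820)²·0.500·0.500/35 = 0.00137673
V̂(p̂_st) = 0.00215387; SE = √V̂ = 0.0464098

p̂_st ≈ 0.4471, SE ≈ 0.0464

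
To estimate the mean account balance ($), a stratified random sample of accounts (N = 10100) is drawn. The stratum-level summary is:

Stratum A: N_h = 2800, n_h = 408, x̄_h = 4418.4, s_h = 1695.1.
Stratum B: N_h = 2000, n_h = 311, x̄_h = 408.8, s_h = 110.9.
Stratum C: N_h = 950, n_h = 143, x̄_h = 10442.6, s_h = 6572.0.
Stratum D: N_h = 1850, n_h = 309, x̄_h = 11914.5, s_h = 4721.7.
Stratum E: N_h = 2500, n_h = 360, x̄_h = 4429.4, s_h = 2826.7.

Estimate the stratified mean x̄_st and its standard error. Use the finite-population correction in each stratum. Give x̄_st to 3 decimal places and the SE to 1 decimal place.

x̄_st ≈ 5566.823, SE ≈ 76.9

x̄_st = Σ W_h x̄_h = (2800·4418.4 + 2000·408.8 + 950·10442.6 + 1850·11914.5 + 2500·4429.4)/10100 = 5566.82327
V̂(x̄_st) = Σ W_h² (1 − n_h/N_h) s_h²/n_h, with W_h = N_h/N and N = 10100:
  stratum A: (2800/10100)²·(1 − 408/2800)·1695.1²/408 = 462.388
  stratum B: (2000/10100)²·(1 − 311/2000)·110.9²/311 = 1.30954
  stratum C: (950/10100)²·(1 − 143/950)·6572.0²/143 = 2269.94
  stratum D: (1850/10100)²·(1 − 309/1850)·4721.7²/309 = 2016.37
  stratum E: (2500/10100)²·(1 − 360/2500)·2826.7²/360 = 1164.04
V̂(x̄_st) = 5914.04
SE(x̄_st) = √5914.04 = 76.9028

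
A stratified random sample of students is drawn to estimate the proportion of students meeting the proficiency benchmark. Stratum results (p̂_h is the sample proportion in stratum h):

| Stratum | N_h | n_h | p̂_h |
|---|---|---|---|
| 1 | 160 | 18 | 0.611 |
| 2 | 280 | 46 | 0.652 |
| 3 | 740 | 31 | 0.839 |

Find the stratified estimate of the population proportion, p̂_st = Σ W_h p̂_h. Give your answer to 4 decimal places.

N = 1180; stratum weights W_h = N_h/N.
p̂_st = Σ W_h p̂_h = (160·0.611 + 280·0.652 + 740·0.839)/1180 = 0.76371

p̂_st ≈ 0.7637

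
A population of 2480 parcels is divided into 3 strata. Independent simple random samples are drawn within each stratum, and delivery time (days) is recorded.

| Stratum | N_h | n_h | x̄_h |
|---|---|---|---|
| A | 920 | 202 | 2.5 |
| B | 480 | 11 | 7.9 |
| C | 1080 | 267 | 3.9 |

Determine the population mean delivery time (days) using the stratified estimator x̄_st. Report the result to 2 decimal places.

N = Σ N_h = 2480. Stratum weights W_h = N_h/N.
x̄_st = (920·2.5 + 480·7.9 + 1080·3.9) / 2480 = 4.1548

x̄_st ≈ 4.15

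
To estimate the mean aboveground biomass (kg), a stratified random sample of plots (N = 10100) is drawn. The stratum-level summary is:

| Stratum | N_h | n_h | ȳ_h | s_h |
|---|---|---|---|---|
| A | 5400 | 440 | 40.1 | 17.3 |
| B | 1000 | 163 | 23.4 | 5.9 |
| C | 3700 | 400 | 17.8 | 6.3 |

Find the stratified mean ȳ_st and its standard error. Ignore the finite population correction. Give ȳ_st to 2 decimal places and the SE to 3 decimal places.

ȳ_st ≈ 30.28, SE ≈ 0.458

ȳ_st = Σ W_h ȳ_h = (5400·40.1 + 1000·23.4 + 3700·17.8)/10100 = 30.27723
V̂(ȳ_st) = Σ W_h² s_h²/n_h, with W_h = N_h/N and N = 10100:
  stratum A: (5400/10100)²·17.3²/440 = 0.194439
  stratum B: (1000/10100)²·5.9²/163 = 0.0020935
  stratum C: (3700/10100)²·6.3²/400 = 0.0133162
V̂(ȳ_st) = 0.209849
SE(ȳ_st) = √0.209849 = 0.458093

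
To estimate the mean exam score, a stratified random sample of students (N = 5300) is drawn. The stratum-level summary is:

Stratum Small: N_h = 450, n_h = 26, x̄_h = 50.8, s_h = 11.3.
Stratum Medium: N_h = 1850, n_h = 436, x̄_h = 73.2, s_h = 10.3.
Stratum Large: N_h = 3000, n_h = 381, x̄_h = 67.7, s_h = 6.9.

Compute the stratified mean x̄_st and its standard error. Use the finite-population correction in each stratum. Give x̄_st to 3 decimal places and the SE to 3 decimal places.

x̄_st ≈ 68.185, SE ≈ 0.302

x̄_st = Σ W_h x̄_h = (450·50.8 + 1850·73.2 + 3000·67.7)/5300 = 68.18491
V̂(x̄_st) = Σ W_h² (1 − n_h/N_h) s_h²/n_h, with W_h = N_h/N and N = 5300:
  stratum Small: (450/5300)²·(1 − 26/450)·11.3²/26 = 0.0333588
  stratum Medium: (1850/5300)²·(1 − 436/1850)·10.3²/436 = 0.0226599
  stratum Large: (3000/5300)²·(1 − 381/3000)·6.9²/381 = 0.0349525
V̂(x̄_st) = 0.0909711
SE(x̄_st) = √0.0909711 = 0.301614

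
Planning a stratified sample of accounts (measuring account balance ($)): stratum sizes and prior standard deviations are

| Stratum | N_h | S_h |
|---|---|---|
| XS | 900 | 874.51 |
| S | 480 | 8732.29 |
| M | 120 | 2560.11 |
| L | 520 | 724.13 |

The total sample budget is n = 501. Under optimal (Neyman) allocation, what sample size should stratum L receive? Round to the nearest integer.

Neyman allocation: n_h = n · N_h S_h / Σ N_i S_i, with n = 501.
  stratum XS: N_h·S_h = 900·874.51 = 787059.00
  stratum S: N_h·S_h = 480·8732.29 = 4191499.20
  stratum M: N_h·S_h = 120·2560.11 = 307213.20
  stratum L: N_h·S_h = 520·724.13 = 376547.60
Σ N_h S_h = 5662319.00
n for stratum L = 501·376547.60/5662319.00 = 33.317 → 33

33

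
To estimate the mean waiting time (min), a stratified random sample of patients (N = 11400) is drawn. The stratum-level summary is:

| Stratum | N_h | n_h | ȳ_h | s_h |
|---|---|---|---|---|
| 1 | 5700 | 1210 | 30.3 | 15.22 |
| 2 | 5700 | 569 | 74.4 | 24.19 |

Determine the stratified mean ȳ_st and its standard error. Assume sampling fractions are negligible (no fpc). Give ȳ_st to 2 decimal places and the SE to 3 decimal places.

ȳ_st = Σ W_h ȳ_h = (5700·30.3 + 5700·74.4)/11400 = 52.35000
V̂(ȳ_st) = Σ W_h² s_h²/n_h, with W_h = N_h/N and N = 11400:
  stratum 1: (5700/11400)²·15.22²/1210 = 0.0478612
  stratum 2: (5700/11400)²·24.19²/569 = 0.257098
V̂(ȳ_st) = 0.30496
SE(ȳ_st) = √0.30496 = 0.552232

ȳ_st ≈ 52.35, SE ≈ 0.552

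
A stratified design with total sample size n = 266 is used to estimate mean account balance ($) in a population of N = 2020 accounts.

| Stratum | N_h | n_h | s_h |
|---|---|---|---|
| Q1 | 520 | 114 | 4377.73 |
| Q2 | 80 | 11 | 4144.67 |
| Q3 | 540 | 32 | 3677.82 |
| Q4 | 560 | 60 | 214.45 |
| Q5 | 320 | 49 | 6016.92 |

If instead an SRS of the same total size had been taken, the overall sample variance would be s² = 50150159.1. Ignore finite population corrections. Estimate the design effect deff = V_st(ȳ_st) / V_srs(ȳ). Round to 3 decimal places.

V̂(ȳ_st) = Σ W_h² s_h²/n_h, with W_h = N_h/N and N = 2020:
  stratum Q1: (520/2020)²·4377.73²/114 = 11140.3
  stratum Q2: (80/2020)²·4144.67²/11 = 2449.43
  stratum Q3: (540/2020)²·3677.82²/32 = 30207.6
  stratum Q4: (560/2020)²·214.45²/60 = 58.908
  stratum Q5: (320/2020)²·6016.92²/49 = 18541.7
V_st = 62397.9
V_srs = s²/n = 50150159.1/266 = 188534
deff = V_st / V_srs = 62397.9/188534 = 0.3310

deff ≈ 0.331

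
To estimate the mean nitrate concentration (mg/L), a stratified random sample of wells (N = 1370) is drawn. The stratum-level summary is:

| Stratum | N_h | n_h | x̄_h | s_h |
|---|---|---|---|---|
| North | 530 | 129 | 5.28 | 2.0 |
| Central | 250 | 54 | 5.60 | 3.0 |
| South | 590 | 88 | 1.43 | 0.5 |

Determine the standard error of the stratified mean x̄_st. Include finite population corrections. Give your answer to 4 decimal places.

V̂(x̄_st) = Σ W_h² (1 − n_h/N_h) s_h²/n_h, with W_h = N_h/N and N = 1370:
  stratum North: (530/1370)²·(1 − 129/530)·2.0²/129 = 0.00351115
  stratum Central: (250/1370)²·(1 − 54/250)·3.0²/54 = 0.00435115
  stratum South: (590/1370)²·(1 − 88/590)·0.5²/88 = 0.000448303
V̂(x̄_st) = 0.0083106
SE(x̄_st) = √0.0083106 = 0.0911625

SE(x̄_st) ≈ 0.0912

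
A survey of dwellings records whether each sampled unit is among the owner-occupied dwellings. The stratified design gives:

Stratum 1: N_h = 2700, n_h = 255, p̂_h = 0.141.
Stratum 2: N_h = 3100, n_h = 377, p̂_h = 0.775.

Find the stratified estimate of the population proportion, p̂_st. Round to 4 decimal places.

N = 5800; stratum weights W_h = N_h/N.
p̂_st = Σ W_h p̂_h = (2700·0.141 + 3100·0.775)/5800 = 0.47986

p̂_st ≈ 0.4799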